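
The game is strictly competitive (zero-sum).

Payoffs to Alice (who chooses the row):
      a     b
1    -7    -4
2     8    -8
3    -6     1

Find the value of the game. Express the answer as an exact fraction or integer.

-40/23

Row 1 is strictly dominated by row 3, so Alice never plays it.
The remaining 2×2 game on (2, 3) × (a, b) has no saddle point. Let Alice play 2 with probability p; indifference gives 8p − 6(1−p) = −8p + (1−p), so p = 7/23.
Similarly Bob's optimal q on a is 9/23, and the value is 8·(9/23) + (-8)·(14/23) = -40/23.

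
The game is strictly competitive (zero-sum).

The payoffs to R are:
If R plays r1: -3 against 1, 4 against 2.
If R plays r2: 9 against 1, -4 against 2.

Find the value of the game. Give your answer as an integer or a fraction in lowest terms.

Row minima are -3 and -4, so R's maximin is -3; column maxima are 9 and 4, so C's minimax is 4. These differ, so the equilibrium is in mixed strategies.
Let R play r1 with probability p. C is indifferent when −3p + 9(1−p) = 4p − 4(1−p), giving p = 13/20.
Let C play 1 with probability q. R is indifferent when −3q + 4(1−q) = 9q − 4(1−q), giving q = 2/5.
The value is -3·(2/5) + (4)·(3/5) = 6/5.

6/5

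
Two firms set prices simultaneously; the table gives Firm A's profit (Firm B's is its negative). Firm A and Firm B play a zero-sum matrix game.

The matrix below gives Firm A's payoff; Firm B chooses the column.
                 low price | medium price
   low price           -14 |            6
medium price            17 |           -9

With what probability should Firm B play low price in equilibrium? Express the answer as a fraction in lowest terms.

Row minima are -14 and -9, so Firm A's maximin is -9; column maxima are 17 and 6, so Firm B's minimax is 6. These differ, so the equilibrium is in mixed strategies.
Let Firm B play low price with probability q. Firm A is indifferent when −14q + 6(1−q) = 17q − 9(1−q), giving q = 15/46.

15/46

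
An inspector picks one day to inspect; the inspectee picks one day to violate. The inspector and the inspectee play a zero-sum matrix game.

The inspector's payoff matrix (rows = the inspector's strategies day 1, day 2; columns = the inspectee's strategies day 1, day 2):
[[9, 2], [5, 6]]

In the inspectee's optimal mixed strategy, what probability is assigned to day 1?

1/2

Row minima are 2 and 5, so the inspector's maximin is 5; column maxima are 9 and 6, so the inspectee's minimax is 6. These differ, so the equilibrium is in mixed strategies.
Let the inspectee play day 1 with probability q. The inspector is indifferent when 9q + 2(1−q) = 5q + 6(1−q), giving q = 1/2.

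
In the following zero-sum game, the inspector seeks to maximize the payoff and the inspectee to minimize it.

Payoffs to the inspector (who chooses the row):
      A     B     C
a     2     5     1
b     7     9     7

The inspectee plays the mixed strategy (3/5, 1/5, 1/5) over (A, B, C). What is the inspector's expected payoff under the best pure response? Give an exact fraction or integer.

a: (2)·(3/5) + (5)·(1/5) + (1)·(1/5) = 12/5.
b: (7)·(3/5) + (9)·(1/5) + (7)·(1/5) = 37/5.
The best pure response is b with expected payoff 37/5.

37/5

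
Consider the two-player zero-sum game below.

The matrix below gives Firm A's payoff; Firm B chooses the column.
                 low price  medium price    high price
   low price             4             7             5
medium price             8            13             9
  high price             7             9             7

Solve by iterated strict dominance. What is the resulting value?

Column medium price is strictly dominated by low price for Firm B (4<7, 8<13, 7<9); eliminate medium price.
Row high price is strictly dominated by row medium price (8>7, 9>7); eliminate high price.
Column high price is strictly dominated by low price for Firm B (4<5, 8<9); eliminate high price.
Row low price is strictly dominated by row medium price (8>4); eliminate low price.
Only (medium price, low price) remains, with payoff 8.

8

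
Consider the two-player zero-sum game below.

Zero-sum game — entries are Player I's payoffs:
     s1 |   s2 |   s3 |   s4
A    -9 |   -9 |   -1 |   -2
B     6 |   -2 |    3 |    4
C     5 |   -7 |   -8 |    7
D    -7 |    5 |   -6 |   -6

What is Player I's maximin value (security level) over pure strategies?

-2

The worst-case payoff for each row is A: -9, B: -2, C: -8, D: -7.
The best of these is -2.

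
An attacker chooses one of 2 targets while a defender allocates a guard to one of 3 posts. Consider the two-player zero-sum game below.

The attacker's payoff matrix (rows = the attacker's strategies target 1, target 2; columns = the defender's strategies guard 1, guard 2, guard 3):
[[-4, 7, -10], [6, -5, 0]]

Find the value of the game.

Column guard 1 is strictly dominated by guard 3 for the defender (it gives the attacker more in every row).
The remaining 2×2 game on (target 1, target 2) × (guard 2, guard 3) has no saddle point. Let the attacker play target 1 with probability p; indifference gives 7p − 5(1−p) = −10p, so p = 5/22.
Similarly the defender's optimal q on guard 2 is 5/11, and the value is 7·(5/11) + (-10)·(6/11) = -25/11.

-25/11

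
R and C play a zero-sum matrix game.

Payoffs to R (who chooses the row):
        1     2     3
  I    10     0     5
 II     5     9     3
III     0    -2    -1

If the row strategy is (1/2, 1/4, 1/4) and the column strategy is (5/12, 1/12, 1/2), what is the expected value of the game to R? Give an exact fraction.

17/4

Against (5/12, 1/12, 1/2), each row's expected payoff is I: 20/3; II: 13/3; III: -2/3.
Taking the (1/2, 1/4, 1/4)-weighted average: (1/2)·(20/3) + (1/4)·(13/3) + (1/4)·(-2/3) = 17/4.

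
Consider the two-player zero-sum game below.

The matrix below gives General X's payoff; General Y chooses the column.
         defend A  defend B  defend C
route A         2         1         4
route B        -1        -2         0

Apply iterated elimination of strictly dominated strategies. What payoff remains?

Column defend A is strictly dominated by defend B for General Y (1<2, -2<-1); eliminate defend A.
Column defend C is strictly dominated by defend B for General Y (1<4, -2<0); eliminate defend C.
Row route B is strictly dominated by row route A (1>-2); eliminate route B.
Only (route A, defend B) remains, with payoff 1.

1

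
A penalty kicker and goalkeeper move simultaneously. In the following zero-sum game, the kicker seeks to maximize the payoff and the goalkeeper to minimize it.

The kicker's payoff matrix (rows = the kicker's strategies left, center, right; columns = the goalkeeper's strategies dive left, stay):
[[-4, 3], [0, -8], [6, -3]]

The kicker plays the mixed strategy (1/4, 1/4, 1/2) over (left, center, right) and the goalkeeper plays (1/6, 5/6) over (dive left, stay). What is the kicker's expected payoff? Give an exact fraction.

Against (1/6, 5/6), each row's expected payoff is left: 11/6; center: -20/3; right: -3/2.
Taking the (1/4, 1/4, 1/2)-weighted average: (1/4)·(11/6) + (1/4)·(-20/3) + (1/2)·(-3/2) = -47/24.

-47/24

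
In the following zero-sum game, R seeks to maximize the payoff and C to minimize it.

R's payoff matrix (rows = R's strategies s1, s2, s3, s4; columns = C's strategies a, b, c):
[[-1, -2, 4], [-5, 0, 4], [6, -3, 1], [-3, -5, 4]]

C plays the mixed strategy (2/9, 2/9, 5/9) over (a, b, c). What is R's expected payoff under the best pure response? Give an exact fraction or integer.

14/9

s1: (-1)·(2/9) + (-2)·(2/9) + (4)·(5/9) = 14/9.
s2: (-5)·(2/9) + (0)·(2/9) + (4)·(5/9) = 10/9.
s3: (6)·(2/9) + (-3)·(2/9) + (1)·(5/9) = 11/9.
s4: (-3)·(2/9) + (-5)·(2/9) + (4)·(5/9) = 4/9.
The best pure response is s1 with expected payoff 14/9.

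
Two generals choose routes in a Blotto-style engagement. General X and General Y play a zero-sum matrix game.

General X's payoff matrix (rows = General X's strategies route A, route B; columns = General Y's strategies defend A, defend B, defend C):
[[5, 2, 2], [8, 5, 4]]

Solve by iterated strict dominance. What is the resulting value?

4

Row route A is strictly dominated by row route B (8>5, 5>2, 4>2); eliminate route A.
Column defend B is strictly dominated by defend C for General Y (4<5); eliminate defend B.
Column defend A is strictly dominated by defend C for General Y (4<8); eliminate defend A.
Only (route B, defend C) remains, with payoff 4.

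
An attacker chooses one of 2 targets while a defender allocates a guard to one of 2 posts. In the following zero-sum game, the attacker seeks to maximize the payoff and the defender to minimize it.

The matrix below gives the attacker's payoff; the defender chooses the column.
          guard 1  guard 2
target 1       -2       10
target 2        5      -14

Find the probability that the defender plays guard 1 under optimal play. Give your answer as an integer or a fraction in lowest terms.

24/31

Row minima are -2 and -14, so the attacker's maximin is -2; column maxima are 5 and 10, so the defender's minimax is 5. These differ, so the equilibrium is in mixed strategies.
Let the defender play guard 1 with probability q. The attacker is indifferent when −2q + 10(1−q) = 5q − 14(1−q), giving q = 24/31.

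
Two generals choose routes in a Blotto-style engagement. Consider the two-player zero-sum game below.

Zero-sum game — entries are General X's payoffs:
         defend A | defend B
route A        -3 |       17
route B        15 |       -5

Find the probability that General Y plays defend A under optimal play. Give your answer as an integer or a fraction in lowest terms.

Row minima are -3 and -5, so General X's maximin is -3; column maxima are 15 and 17, so General Y's minimax is 15. These differ, so the equilibrium is in mixed strategies.
Let General Y play defend A with probability q. General X is indifferent when −3q + 17(1−q) = 15q − 5(1−q), giving q = 11/20.

11/20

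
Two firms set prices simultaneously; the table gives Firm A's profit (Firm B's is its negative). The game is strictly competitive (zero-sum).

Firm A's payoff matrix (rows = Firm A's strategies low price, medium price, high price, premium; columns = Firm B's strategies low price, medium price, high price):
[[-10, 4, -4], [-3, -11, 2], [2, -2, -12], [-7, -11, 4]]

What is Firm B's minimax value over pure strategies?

2

The worst case (largest entry) in each column is low price: 2, medium price: 4, high price: 4.
The best (smallest) of these is 2.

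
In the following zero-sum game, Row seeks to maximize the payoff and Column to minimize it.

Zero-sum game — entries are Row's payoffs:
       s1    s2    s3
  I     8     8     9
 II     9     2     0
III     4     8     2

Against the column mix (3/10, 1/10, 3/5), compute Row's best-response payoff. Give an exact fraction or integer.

43/5

I: (8)·(3/10) + (8)·(1/10) + (9)·(3/5) = 43/5.
II: (9)·(3/10) + (2)·(1/10) + (0)·(3/5) = 29/10.
III: (4)·(3/10) + (8)·(1/10) + (2)·(3/5) = 16/5.
The best pure response is I with expected payoff 43/5.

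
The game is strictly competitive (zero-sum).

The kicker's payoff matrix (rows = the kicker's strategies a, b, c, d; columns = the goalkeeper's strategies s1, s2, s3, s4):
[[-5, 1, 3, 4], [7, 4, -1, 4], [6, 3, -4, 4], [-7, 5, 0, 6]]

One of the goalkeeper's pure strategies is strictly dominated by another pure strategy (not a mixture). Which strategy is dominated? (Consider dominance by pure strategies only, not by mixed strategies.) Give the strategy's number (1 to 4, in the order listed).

4

The goalkeeper prefers columns that give the kicker less. Compare s4 with s3: 3 < 4, -1 < 4, -4 < 4, 0 < 6.
So s3 strictly dominates s4 for the goalkeeper; s4 is strictly dominated.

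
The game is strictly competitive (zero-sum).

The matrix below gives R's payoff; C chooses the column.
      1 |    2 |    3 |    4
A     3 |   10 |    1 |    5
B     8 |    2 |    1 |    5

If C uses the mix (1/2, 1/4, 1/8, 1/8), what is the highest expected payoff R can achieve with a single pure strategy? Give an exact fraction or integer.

A: (3)·(1/2) + (10)·(1/4) + (1)·(1/8) + (5)·(1/8) = 19/4.
B: (8)·(1/2) + (2)·(1/4) + (1)·(1/8) + (5)·(1/8) = 21/4.
The best pure response is B with expected payoff 21/4.

21/4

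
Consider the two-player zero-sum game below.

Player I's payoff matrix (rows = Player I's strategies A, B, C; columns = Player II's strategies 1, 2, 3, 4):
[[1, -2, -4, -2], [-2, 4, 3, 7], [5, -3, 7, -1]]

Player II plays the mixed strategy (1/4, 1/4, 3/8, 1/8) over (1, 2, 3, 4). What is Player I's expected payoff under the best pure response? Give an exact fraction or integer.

3

A: (1)·(1/4) + (-2)·(1/4) + (-4)·(3/8) + (-2)·(1/8) = -2.
B: (-2)·(1/4) + (4)·(1/4) + (3)·(3/8) + (7)·(1/8) = 5/2.
C: (5)·(1/4) + (-3)·(1/4) + (7)·(3/8) + (-1)·(1/8) = 3.
The best pure response is C with expected payoff 3.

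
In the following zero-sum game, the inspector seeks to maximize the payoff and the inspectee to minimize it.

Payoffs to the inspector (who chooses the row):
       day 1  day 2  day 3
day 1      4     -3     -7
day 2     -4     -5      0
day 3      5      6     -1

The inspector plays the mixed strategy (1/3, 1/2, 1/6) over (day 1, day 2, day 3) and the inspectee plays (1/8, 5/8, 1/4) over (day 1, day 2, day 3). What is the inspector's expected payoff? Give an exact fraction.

-13/6

Against (1/8, 5/8, 1/4), each row's expected payoff is day 1: -25/8; day 2: -29/8; day 3: 33/8.
Taking the (1/3, 1/2, 1/6)-weighted average: (1/3)·(-25/8) + (1/2)·(-29/8) + (1/6)·(33/8) = -13/6.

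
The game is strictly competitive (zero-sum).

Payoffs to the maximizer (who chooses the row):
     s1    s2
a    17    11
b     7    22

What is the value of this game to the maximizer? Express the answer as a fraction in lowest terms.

99/7

Row minima are 11 and 7, so the maximizer's maximin is 11; column maxima are 17 and 22, so the minimizer's minimax is 17. These differ, so the equilibrium is in mixed strategies.
Let the maximizer play a with probability p. The minimizer is indifferent when 17p + 7(1−p) = 11p + 22(1−p), giving p = 5/7.
Let the minimizer play s1 with probability q. The maximizer is indifferent when 17q + 11(1−q) = 7q + 22(1−q), giving q = 11/21.
The value is 17·(11/21) + (11)·(10/21) = 99/7.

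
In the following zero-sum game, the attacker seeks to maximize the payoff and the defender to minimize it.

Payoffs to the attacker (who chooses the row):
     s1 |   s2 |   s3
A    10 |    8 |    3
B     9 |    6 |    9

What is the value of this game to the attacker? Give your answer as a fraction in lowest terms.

Column s1 is strictly dominated by s2 for the defender (it gives the attacker more in every row).
The remaining 2×2 game on (A, B) × (s2, s3) has no saddle point. Let the attacker play A with probability p; indifference gives 8p + 6(1−p) = 3p + 9(1−p), so p = 3/8.
Similarly the defender's optimal q on s2 is 3/4, and the value is 8·(3/4) + (3)·(1/4) = 27/4.

27/4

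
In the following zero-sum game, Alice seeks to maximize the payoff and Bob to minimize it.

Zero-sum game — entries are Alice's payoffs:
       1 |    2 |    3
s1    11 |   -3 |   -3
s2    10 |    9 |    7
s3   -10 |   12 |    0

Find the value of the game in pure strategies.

Row minima: -3, 7, -10 → Alice's maximin is 7.
Column maxima: 11, 12, 7 → Bob's minimax is 7.
They coincide at (s2, 3), so the value is 7.

7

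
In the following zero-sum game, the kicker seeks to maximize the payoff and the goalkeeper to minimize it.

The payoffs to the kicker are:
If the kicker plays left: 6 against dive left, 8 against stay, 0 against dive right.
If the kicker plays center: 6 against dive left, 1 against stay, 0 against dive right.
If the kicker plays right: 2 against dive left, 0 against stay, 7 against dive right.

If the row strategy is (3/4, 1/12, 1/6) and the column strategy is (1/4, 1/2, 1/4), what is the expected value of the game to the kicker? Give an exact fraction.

Against (1/4, 1/2, 1/4), each row's expected payoff is left: 11/2; center: 2; right: 9/4.
Taking the (3/4, 1/12, 1/6)-weighted average: (3/4)·(11/2) + (1/12)·(2) + (1/6)·(9/4) = 14/3.

14/3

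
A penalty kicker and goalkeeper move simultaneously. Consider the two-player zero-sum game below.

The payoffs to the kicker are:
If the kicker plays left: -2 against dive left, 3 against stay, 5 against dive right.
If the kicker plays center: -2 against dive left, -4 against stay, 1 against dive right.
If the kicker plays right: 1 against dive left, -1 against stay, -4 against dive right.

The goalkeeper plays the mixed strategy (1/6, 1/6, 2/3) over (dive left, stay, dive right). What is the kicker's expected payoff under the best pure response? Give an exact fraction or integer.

7/2

left: (-2)·(1/6) + (3)·(1/6) + (5)·(2/3) = 7/2.
center: (-2)·(1/6) + (-4)·(1/6) + (1)·(2/3) = -1/3.
right: (1)·(1/6) + (-1)·(1/6) + (-4)·(2/3) = -8/3.
The best pure response is left with expected payoff 7/2.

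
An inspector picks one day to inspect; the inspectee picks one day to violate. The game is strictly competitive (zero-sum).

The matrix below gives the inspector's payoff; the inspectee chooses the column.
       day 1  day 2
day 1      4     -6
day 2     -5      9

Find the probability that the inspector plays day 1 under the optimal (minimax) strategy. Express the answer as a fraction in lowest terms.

7/12

Row minima are -6 and -5, so the inspector's maximin is -5; column maxima are 4 and 9, so the inspectee's minimax is 4. These differ, so the equilibrium is in mixed strategies.
Let the inspector play day 1 with probability p. The inspectee is indifferent when 4p − 5(1−p) = −6p + 9(1−p), giving p = 7/12.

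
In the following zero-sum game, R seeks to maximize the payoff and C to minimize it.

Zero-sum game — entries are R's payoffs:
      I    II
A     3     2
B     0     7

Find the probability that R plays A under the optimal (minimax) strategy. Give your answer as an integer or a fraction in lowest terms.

Row minima are 2 and 0, so R's maximin is 2; column maxima are 3 and 7, so C's minimax is 3. These differ, so the equilibrium is in mixed strategies.
Let R play A with probability p. C is indifferent when 3p = 2p + 7(1−p), giving p = 7/8.

7/8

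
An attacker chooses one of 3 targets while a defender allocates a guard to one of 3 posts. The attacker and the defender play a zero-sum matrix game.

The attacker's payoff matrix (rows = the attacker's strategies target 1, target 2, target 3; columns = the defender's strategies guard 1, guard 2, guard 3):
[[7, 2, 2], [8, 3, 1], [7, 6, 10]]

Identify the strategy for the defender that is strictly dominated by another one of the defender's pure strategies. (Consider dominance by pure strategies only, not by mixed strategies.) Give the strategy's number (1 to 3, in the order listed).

The defender prefers columns that give the attacker less. Compare guard 1 with guard 2: 2 < 7, 3 < 8, 6 < 7.
So guard 2 strictly dominates guard 1 for the defender; guard 1 is strictly dominated.

1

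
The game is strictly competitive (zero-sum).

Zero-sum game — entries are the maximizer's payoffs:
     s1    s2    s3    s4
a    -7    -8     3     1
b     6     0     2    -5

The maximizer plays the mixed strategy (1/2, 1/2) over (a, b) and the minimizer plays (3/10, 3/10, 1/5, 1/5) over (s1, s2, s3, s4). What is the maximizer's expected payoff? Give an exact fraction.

-5/4

Against (3/10, 3/10, 1/5, 1/5), each row's expected payoff is a: -37/10; b: 6/5.
Taking the (1/2, 1/2)-weighted average: (1/2)·(-37/10) + (1/2)·(6/5) = -5/4.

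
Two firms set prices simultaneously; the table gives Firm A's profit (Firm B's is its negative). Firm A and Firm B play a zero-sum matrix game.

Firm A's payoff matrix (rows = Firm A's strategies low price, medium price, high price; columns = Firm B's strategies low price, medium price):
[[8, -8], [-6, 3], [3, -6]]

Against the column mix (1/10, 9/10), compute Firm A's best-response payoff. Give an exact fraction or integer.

low price: (8)·(1/10) + (-8)·(9/10) = -32/5.
medium price: (-6)·(1/10) + (3)·(9/10) = 21/10.
high price: (3)·(1/10) + (-6)·(9/10) = -51/10.
The best pure response is medium price with expected payoff 21/10.

21/10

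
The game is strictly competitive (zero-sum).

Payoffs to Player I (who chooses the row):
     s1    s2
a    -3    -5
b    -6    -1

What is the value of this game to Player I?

Row minima are -5 and -6, so Player I's maximin is -5; column maxima are -3 and -1, so Player II's minimax is -3. These differ, so the equilibrium is in mixed strategies.
Let Player I play a with probability p. Player II is indifferent when −3p − 6(1−p) = −5p − (1−p), giving p = 5/7.
Let Player II play s1 with probability q. Player I is indifferent when −3q − 5(1−q) = −6q − (1−q), giving q = 4/7.
The value is -3·(4/7) + (-5)·(3/7) = -27/7.

-27/7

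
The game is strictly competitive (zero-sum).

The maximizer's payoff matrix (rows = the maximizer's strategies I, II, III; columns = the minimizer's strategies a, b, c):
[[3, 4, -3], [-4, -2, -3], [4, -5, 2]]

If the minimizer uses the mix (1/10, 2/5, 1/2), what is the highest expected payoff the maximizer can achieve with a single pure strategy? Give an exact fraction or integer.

2/5

I: (3)·(1/10) + (4)·(2/5) + (-3)·(1/2) = 2/5.
II: (-4)·(1/10) + (-2)·(2/5) + (-3)·(1/2) = -27/10.
III: (4)·(1/10) + (-5)·(2/5) + (2)·(1/2) = -3/5.
The best pure response is I with expected payoff 2/5.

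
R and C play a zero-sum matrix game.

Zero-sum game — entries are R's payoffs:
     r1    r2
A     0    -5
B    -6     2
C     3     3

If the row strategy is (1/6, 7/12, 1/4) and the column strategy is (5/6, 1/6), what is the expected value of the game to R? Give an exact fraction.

Against (5/6, 1/6), each row's expected payoff is A: -5/6; B: -14/3; C: 3.
Taking the (1/6, 7/12, 1/4)-weighted average: (1/6)·(-5/6) + (7/12)·(-14/3) + (1/4)·(3) = -19/9.

-19/9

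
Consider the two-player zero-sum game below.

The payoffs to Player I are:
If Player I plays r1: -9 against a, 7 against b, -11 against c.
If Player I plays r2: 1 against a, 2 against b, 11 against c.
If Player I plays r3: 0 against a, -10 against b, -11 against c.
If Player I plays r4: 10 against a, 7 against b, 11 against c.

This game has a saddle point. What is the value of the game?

7

Row minima: -11, 1, -11, 7 → Player I's maximin is 7.
Column maxima: 10, 7, 11 → Player II's minimax is 7.
They coincide at (r4, b), so the value is 7.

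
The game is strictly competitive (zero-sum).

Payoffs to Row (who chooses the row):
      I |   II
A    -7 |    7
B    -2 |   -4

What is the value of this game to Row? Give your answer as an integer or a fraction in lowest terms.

-21/8

Row minima are -7 and -4, so Row's maximin is -4; column maxima are -2 and 7, so Column's minimax is -2. These differ, so the equilibrium is in mixed strategies.
Let Row play A with probability p. Column is indifferent when −7p − 2(1−p) = 7p − 4(1−p), giving p = 1/8.
Let Column play I with probability q. Row is indifferent when −7q + 7(1−q) = −2q − 4(1−q), giving q = 11/16.
The value is -7·(11/16) + (7)·(5/16) = -21/8.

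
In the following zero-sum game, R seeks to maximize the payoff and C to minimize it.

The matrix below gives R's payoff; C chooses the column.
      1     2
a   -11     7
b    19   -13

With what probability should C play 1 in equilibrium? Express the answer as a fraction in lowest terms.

Row minima are -11 and -13, so R's maximin is -11; column maxima are 19 and 7, so C's minimax is 7. These differ, so the equilibrium is in mixed strategies.
Let C play 1 with probability q. R is indifferent when −11q + 7(1−q) = 19q − 13(1−q), giving q = 2/5.

2/5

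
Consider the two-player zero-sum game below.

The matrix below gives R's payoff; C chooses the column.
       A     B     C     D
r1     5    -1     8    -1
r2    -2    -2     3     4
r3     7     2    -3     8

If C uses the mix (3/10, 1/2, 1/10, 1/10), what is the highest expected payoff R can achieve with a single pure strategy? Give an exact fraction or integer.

r1: (5)·(3/10) + (-1)·(1/2) + (8)·(1/10) + (-1)·(1/10) = 17/10.
r2: (-2)·(3/10) + (-2)·(1/2) + (3)·(1/10) + (4)·(1/10) = -9/10.
r3: (7)·(3/10) + (2)·(1/2) + (-3)·(1/10) + (8)·(1/10) = 18/5.
The best pure response is r3 with expected payoff 18/5.

18/5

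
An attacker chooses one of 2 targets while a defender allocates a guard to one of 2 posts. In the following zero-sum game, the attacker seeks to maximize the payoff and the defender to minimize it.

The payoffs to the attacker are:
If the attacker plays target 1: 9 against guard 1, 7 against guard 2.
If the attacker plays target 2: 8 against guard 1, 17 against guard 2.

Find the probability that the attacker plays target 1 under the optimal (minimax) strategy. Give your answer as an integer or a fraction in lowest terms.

Row minima are 7 and 8, so the attacker's maximin is 8; column maxima are 9 and 17, so the defender's minimax is 9. These differ, so the equilibrium is in mixed strategies.
Let the attacker play target 1 with probability p. The defender is indifferent when 9p + 8(1−p) = 7p + 17(1−p), giving p = 9/11.

9/11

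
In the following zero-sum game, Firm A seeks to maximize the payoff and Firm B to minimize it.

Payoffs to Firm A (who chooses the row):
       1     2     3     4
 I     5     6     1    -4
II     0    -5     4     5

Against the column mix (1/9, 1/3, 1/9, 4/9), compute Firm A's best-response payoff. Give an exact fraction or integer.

I: (5)·(1/9) + (6)·(1/3) + (1)·(1/9) + (-4)·(4/9) = 8/9.
II: (0)·(1/9) + (-5)·(1/3) + (4)·(1/9) + (5)·(4/9) = 1.
The best pure response is II with expected payoff 1.

1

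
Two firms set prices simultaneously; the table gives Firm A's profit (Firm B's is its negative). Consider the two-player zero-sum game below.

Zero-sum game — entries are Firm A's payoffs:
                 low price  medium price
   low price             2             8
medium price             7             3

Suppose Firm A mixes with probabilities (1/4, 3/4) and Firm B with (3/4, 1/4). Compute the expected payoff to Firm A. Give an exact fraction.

Against (3/4, 1/4), each row's expected payoff is low price: 7/2; medium price: 6.
Taking the (1/4, 3/4)-weighted average: (1/4)·(7/2) + (3/4)·(6) = 43/8.

43/8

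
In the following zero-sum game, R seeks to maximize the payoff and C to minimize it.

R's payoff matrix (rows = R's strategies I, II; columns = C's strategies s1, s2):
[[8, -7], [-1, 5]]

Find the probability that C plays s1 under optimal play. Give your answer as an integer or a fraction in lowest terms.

4/7

Row minima are -7 and -1, so R's maximin is -1; column maxima are 8 and 5, so C's minimax is 5. These differ, so the equilibrium is in mixed strategies.
Let C play s1 with probability q. R is indifferent when 8q − 7(1−q) = −q + 5(1−q), giving q = 4/7.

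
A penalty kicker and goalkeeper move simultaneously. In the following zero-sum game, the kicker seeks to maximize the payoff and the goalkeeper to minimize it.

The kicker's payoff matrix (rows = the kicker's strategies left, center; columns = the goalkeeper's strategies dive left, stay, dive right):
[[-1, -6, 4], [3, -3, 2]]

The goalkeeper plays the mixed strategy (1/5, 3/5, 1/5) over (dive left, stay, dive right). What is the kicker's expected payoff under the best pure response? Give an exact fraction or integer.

-4/5

left: (-1)·(1/5) + (-6)·(3/5) + (4)·(1/5) = -3.
center: (3)·(1/5) + (-3)·(3/5) + (2)·(1/5) = -4/5.
The best pure response is center with expected payoff -4/5.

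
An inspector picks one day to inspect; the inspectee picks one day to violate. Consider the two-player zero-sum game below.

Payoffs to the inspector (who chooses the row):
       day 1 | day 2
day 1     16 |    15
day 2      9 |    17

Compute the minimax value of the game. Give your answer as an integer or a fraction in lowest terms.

Row minima are 15 and 9, so the inspector's maximin is 15; column maxima are 16 and 17, so the inspectee's minimax is 16. These differ, so the equilibrium is in mixed strategies.
Let the inspector play day 1 with probability p. The inspectee is indifferent when 16p + 9(1−p) = 15p + 17(1−p), giving p = 8/9.
Let the inspectee play day 1 with probability q. The inspector is indifferent when 16q + 15(1−q) = 9q + 17(1−q), giving q = 2/9.
The value is 16·(2/9) + (15)·(7/9) = 137/9.

137/9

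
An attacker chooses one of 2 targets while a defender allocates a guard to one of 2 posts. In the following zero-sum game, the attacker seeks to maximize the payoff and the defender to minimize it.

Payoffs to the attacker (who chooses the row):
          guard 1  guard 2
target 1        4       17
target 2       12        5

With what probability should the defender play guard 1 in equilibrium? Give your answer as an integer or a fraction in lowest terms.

Row minima are 4 and 5, so the attacker's maximin is 5; column maxima are 12 and 17, so the defender's minimax is 12. These differ, so the equilibrium is in mixed strategies.
Let the defender play guard 1 with probability q. The attacker is indifferent when 4q + 17(1−q) = 12q + 5(1−q), giving q = 3/5.

3/5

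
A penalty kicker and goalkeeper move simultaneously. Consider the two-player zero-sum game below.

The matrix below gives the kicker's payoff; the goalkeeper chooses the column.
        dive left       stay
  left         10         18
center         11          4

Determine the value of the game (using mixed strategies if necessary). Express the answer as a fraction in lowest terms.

158/15

Row minima are 10 and 4, so the kicker's maximin is 10; column maxima are 11 and 18, so the goalkeeper's minimax is 11. These differ, so the equilibrium is in mixed strategies.
Let the kicker play left with probability p. The goalkeeper is indifferent when 10p + 11(1−p) = 18p + 4(1−p), giving p = 7/15.
Let the goalkeeper play dive left with probability q. The kicker is indifferent when 10q + 18(1−q) = 11q + 4(1−q), giving q = 14/15.
The value is 10·(14/15) + (18)·(1/15) = 158/15.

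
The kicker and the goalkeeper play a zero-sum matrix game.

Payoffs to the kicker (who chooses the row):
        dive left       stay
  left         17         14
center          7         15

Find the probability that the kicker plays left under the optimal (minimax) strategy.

8/11

Row minima are 14 and 7, so the kicker's maximin is 14; column maxima are 17 and 15, so the goalkeeper's minimax is 15. These differ, so the equilibrium is in mixed strategies.
Let the kicker play left with probability p. The goalkeeper is indifferent when 17p + 7(1−p) = 14p + 15(1−p), giving p = 8/11.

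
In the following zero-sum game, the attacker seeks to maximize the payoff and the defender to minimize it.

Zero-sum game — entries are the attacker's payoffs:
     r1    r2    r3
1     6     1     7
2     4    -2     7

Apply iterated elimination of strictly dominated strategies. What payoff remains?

Column r3 is strictly dominated by r1 for the defender (6<7, 4<7); eliminate r3.
Column r1 is strictly dominated by r2 for the defender (1<6, -2<4); eliminate r1.
Row 2 is strictly dominated by row 1 (1>-2); eliminate 2.
Only (1, r2) remains, with payoff 1.

1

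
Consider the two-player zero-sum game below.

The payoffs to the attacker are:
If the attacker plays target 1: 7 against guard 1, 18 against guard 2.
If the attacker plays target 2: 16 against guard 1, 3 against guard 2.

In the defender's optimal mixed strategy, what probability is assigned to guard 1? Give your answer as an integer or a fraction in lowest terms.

5/8

Row minima are 7 and 3, so the attacker's maximin is 7; column maxima are 16 and 18, so the defender's minimax is 16. These differ, so the equilibrium is in mixed strategies.
Let the defender play guard 1 with probability q. The attacker is indifferent when 7q + 18(1−q) = 16q + 3(1−q), giving q = 5/8.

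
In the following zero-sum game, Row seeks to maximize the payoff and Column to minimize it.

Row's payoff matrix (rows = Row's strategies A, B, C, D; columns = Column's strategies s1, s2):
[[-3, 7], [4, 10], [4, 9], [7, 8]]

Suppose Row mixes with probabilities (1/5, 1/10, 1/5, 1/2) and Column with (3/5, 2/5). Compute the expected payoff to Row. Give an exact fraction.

287/50

Against (3/5, 2/5), each row's expected payoff is A: 1; B: 32/5; C: 6; D: 37/5.
Taking the (1/5, 1/10, 1/5, 1/2)-weighted average: (1/5)·(1) + (1/10)·(32/5) + (1/5)·(6) + (1/2)·(37/5) = 287/50.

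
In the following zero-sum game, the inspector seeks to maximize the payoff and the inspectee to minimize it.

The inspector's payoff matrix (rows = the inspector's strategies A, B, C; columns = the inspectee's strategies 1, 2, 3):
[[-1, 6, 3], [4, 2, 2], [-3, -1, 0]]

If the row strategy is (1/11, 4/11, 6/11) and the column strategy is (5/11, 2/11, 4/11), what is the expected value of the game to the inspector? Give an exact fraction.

Against (5/11, 2/11, 4/11), each row's expected payoff is A: 19/11; B: 32/11; C: -17/11.
Taking the (1/11, 4/11, 6/11)-weighted average: (1/11)·(19/11) + (4/11)·(32/11) + (6/11)·(-17/11) = 45/121.

45/121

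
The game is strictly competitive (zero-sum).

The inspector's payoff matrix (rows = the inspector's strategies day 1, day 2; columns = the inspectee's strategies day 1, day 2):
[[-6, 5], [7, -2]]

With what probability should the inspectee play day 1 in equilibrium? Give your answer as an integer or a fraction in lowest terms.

7/20

Row minima are -6 and -2, so the inspector's maximin is -2; column maxima are 7 and 5, so the inspectee's minimax is 5. These differ, so the equilibrium is in mixed strategies.
Let the inspectee play day 1 with probability q. The inspector is indifferent when −6q + 5(1−q) = 7q − 2(1−q), giving q = 7/20.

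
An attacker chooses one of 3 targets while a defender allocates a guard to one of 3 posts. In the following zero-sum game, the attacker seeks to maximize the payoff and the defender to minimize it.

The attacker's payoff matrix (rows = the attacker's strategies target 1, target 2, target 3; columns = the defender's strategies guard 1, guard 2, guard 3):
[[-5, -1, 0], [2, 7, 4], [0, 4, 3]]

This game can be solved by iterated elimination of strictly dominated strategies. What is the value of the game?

2

Column guard 3 is strictly dominated by guard 1 for the defender (-5<0, 2<4, 0<3); eliminate guard 3.
Row target 3 is strictly dominated by row target 2 (2>0, 7>4); eliminate target 3.
Column guard 2 is strictly dominated by guard 1 for the defender (-5<-1, 2<7); eliminate guard 2.
Row target 1 is strictly dominated by row target 2 (2>-5); eliminate target 1.
Only (target 2, guard 1) remains, with payoff 2.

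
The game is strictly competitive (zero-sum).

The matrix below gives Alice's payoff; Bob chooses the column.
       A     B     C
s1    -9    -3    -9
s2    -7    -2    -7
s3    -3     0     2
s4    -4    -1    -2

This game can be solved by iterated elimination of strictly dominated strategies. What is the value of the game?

-3

Column B is strictly dominated by A for Bob (-9<-3, -7<-2, -3<0, -4<-1); eliminate B.
Row s2 is strictly dominated by row s3 (-3>-7, 2>-7); eliminate s2.
Row s1 is strictly dominated by row s3 (-3>-9, 2>-9); eliminate s1.
Column C is strictly dominated by A for Bob (-3<2, -4<-2); eliminate C.
Row s4 is strictly dominated by row s3 (-3>-4); eliminate s4.
Only (s3, A) remains, with payoff -3.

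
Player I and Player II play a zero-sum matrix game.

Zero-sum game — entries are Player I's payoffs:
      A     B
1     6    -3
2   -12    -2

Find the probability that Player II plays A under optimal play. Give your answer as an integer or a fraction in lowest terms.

1/19

Row minima are -3 and -12, so Player I's maximin is -3; column maxima are 6 and -2, so Player II's minimax is -2. These differ, so the equilibrium is in mixed strategies.
Let Player II play A with probability q. Player I is indifferent when 6q − 3(1−q) = −12q − 2(1−q), giving q = 1/19.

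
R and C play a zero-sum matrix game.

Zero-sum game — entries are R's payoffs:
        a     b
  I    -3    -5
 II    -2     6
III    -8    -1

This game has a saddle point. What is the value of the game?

-2

Row minima: -5, -2, -8 → R's maximin is -2.
Column maxima: -2, 6 → C's minimax is -2.
They coincide at (II, a), so the value is -2.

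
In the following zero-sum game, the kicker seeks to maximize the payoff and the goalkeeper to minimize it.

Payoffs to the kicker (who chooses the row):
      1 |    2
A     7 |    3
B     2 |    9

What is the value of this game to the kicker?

57/11

Row minima are 3 and 2, so the kicker's maximin is 3; column maxima are 7 and 9, so the goalkeeper's minimax is 7. These differ, so the equilibrium is in mixed strategies.
Let the kicker play A with probability p. The goalkeeper is indifferent when 7p + 2(1−p) = 3p + 9(1−p), giving p = 7/11.
Let the goalkeeper play 1 with probability q. The kicker is indifferent when 7q + 3(1−q) = 2q + 9(1−q), giving q = 6/11.
The value is 7·(6/11) + (3)·(5/11) = 57/11.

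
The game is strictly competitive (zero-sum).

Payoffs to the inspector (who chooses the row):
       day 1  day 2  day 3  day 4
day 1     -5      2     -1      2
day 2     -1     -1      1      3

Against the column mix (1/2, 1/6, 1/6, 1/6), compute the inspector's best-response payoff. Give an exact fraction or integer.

0

day 1: (-5)·(1/2) + (2)·(1/6) + (-1)·(1/6) + (2)·(1/6) = -2.
day 2: (-1)·(1/2) + (-1)·(1/6) + (1)·(1/6) + (3)·(1/6) = 0.
The best pure response is day 2 with expected payoff 0.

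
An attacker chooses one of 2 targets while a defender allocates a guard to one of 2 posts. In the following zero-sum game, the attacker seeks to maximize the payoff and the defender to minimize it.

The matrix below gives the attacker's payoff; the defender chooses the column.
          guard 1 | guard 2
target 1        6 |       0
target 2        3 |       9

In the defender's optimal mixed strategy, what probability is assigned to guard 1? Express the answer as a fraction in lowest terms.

Row minima are 0 and 3, so the attacker's maximin is 3; column maxima are 6 and 9, so the defender's minimax is 6. These differ, so the equilibrium is in mixed strategies.
Let the defender play guard 1 with probability q. The attacker is indifferent when 6q = 3q + 9(1−q), giving q = 3/4.

3/4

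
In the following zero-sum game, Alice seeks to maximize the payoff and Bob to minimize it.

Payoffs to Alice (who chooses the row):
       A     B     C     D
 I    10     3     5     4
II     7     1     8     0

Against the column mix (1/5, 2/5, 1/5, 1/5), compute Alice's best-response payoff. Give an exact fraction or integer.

5

I: (10)·(1/5) + (3)·(2/5) + (5)·(1/5) + (4)·(1/5) = 5.
II: (7)·(1/5) + (1)·(2/5) + (8)·(1/5) + (0)·(1/5) = 17/5.
The best pure response is I with expected payoff 5.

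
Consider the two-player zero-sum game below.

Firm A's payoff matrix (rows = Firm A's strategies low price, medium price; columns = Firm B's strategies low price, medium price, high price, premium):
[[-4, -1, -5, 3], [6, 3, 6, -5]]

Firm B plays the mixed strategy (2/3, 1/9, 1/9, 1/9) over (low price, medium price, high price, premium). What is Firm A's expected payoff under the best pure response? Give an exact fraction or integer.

low price: (-4)·(2/3) + (-1)·(1/9) + (-5)·(1/9) + (3)·(1/9) = -3.
medium price: (6)·(2/3) + (3)·(1/9) + (6)·(1/9) + (-5)·(1/9) = 40/9.
The best pure response is medium price with expected payoff 40/9.

40/9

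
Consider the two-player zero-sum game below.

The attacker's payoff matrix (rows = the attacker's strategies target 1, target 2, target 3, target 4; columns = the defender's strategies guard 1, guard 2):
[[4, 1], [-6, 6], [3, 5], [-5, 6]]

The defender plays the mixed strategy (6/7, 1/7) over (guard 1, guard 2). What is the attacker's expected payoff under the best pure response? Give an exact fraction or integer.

target 1: (4)·(6/7) + (1)·(1/7) = 25/7.
target 2: (-6)·(6/7) + (6)·(1/7) = -30/7.
target 3: (3)·(6/7) + (5)·(1/7) = 23/7.
target 4: (-5)·(6/7) + (6)·(1/7) = -24/7.
The best pure response is target 1 with expected payoff 25/7.

25/7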